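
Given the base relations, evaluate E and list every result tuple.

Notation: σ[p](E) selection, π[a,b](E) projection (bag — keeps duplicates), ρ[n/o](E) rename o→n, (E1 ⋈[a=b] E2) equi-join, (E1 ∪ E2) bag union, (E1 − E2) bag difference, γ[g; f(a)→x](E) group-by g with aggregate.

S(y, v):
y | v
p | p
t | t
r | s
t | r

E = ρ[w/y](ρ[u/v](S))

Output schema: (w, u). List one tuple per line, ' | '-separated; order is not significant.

Subexpression sizes:
  S → 4
  ρ[u/v](S) → 4
  ρ[w/y](ρ[u/v](S)) → 4

== RESULT ==
w | u
p | p
r | s
t | r
t | t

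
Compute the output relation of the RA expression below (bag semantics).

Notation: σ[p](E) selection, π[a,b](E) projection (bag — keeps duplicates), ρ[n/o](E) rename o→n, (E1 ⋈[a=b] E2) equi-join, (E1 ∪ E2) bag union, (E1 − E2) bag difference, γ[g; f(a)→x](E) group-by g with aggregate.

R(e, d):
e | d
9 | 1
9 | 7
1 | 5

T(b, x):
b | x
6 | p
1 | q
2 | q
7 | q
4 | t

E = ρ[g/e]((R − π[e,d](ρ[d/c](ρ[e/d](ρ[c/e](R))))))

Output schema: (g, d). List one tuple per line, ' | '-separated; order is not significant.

Row counts bottom-up:
  R → 3
  R → 3
  ρ[c/e](R) → 3
  ρ[e/d](ρ[c/e](R)) → 3
  ρ[d/c](ρ[e/d](ρ[c/e](R))) → 3
  π[e,d](ρ[d/c](ρ[e/d](ρ[c/e](R)))) → 3
  (R − π[e,d](ρ[d/c](ρ[e/d](ρ[c/e](R))))) → 3
  ρ[g/e]((R − π[e,d](ρ[d/c](ρ[e/d](ρ[c/e](R)))))) → 3

== RESULT ==
g | d
1 | 5
9 | 1
9 | 7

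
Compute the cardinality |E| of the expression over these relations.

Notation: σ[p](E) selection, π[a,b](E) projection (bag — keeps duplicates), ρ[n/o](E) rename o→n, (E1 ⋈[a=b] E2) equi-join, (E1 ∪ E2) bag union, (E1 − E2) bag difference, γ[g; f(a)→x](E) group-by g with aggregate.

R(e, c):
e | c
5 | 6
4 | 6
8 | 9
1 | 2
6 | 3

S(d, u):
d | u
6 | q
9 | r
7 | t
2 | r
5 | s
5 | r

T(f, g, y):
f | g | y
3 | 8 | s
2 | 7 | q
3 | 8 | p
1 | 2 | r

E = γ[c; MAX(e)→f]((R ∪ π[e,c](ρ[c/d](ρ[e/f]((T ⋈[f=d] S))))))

Per-node cardinality:
  R → 5
  T → 4
  S → 6
  (T ⋈[f=d] S) → 1
  ρ[e/f]((T ⋈[f=d] S)) → 1
  ρ[c/d](ρ[e/f]((T ⋈[f=d] S))) → 1
  π[e,c](ρ[c/d](ρ[e/f]((T ⋈[f=d] S)))) → 1
  (R ∪ π[e,c](ρ[c/d](ρ[e/f]((T ⋈[f=d] S))))) → 6
  γ[c; MAX(e)→f]((R ∪ π[e,c](ρ[c/d](ρ[e/f]((T ⋈[f=d] S)))))) → 4

|E| = 4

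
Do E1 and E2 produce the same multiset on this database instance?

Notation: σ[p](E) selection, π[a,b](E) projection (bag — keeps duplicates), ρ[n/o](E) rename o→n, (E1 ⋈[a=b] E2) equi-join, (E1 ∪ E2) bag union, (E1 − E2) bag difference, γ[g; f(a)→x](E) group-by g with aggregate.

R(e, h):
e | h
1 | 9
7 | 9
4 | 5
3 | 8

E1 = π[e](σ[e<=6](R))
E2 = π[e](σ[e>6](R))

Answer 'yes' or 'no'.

E1 per-node cardinality:
  R → 4
  σ[e<=6](R) → 3
  π[e](σ[e<=6](R)) → 3
E2 per-node cardinality:
  R → 4
  σ[e>6](R) → 1
  π[e](σ[e>6](R)) → 1

E1 result:
e
1
3
4
E2 result:
e
7
Witness: (1,) appears 1× in E1 but 0× in E2.

no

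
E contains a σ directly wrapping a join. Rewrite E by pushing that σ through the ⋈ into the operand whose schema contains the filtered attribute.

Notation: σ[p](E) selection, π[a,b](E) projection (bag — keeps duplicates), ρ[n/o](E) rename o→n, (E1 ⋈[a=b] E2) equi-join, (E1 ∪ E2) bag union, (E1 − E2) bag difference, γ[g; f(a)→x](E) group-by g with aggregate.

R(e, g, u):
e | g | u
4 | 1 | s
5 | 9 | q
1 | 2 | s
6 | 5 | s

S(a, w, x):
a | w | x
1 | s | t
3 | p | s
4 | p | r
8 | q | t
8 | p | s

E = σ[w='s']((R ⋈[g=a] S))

σ filters on w, owned by the right side.
E' = (R ⋈[g=a] σ[w='s'](S))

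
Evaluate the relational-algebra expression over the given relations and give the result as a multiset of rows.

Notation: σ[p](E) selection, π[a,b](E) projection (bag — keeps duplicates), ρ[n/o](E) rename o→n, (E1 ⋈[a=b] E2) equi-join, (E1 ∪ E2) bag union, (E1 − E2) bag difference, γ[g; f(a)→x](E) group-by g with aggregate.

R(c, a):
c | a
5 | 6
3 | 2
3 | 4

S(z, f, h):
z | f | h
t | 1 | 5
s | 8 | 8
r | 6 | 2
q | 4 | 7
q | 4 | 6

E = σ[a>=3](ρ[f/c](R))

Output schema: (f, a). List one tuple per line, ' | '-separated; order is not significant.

Subexpression sizes:
  R → 3
  ρ[f/c](R) → 3
  σ[a>=3](ρ[f/c](R)) → 2

== RESULT ==
f | a
3 | 4
5 | 6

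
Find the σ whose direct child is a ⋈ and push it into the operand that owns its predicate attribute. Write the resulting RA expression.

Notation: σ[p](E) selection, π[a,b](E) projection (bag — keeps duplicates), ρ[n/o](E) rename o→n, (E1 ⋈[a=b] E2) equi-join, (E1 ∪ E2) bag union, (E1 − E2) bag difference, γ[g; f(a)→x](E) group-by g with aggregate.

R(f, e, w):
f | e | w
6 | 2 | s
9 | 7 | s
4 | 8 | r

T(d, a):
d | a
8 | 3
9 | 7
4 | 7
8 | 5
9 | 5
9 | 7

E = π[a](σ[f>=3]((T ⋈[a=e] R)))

σ filters on f, owned by the right side.
E' = π[a]((T ⋈[a=e] σ[f>=3](R)))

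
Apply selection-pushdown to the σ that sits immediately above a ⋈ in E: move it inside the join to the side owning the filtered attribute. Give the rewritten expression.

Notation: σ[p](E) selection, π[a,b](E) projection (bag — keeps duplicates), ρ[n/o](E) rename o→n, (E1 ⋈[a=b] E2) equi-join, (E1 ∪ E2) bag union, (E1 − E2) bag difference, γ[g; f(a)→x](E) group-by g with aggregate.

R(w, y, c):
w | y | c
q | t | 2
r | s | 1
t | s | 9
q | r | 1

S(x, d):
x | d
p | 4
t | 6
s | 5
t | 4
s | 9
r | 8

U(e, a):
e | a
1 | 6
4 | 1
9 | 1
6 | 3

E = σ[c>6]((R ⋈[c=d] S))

σ filters on c, owned by the left side.
E' = (σ[c>6](R) ⋈[c=d] S)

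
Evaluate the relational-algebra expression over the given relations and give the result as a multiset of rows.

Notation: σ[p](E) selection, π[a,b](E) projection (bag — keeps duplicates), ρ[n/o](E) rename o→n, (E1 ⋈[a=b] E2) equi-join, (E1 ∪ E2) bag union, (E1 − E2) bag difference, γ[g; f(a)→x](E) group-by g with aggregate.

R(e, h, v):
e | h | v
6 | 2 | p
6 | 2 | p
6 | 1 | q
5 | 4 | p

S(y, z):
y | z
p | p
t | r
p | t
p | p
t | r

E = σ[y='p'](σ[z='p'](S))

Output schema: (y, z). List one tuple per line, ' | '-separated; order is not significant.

Per-node cardinality:
  S → 5
  σ[z='p'](S) → 2
  σ[y='p'](σ[z='p'](S)) → 2

== RESULT ==
y | z
p | p
p | p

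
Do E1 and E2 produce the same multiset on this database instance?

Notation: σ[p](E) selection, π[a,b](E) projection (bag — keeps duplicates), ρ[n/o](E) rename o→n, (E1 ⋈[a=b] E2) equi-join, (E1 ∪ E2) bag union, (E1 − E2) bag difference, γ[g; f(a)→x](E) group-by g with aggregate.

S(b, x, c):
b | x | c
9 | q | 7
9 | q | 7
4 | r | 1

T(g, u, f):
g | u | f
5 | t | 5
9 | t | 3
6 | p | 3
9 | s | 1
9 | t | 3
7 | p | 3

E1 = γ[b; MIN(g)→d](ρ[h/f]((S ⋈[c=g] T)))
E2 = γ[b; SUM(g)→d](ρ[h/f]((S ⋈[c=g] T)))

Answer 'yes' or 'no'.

E1 row counts bottom-up:
  S → 3
  T → 6
  (S ⋈[c=g] T) → 2
  ρ[h/f]((S ⋈[c=g] T)) → 2
  γ[b; MIN(g)→d](ρ[h/f]((S ⋈[c=g] T))) → 1
E2 row counts bottom-up:
  S → 3
  T → 6
  (S ⋈[c=g] T) → 2
  ρ[h/f]((S ⋈[c=g] T)) → 2
  γ[b; SUM(g)→d](ρ[h/f]((S ⋈[c=g] T))) → 1

E1 result:
b | d
9 | 7
E2 result:
b | d
9 | 14
Witness: (9, 7) appears 1× in E1 but 0× in E2.

no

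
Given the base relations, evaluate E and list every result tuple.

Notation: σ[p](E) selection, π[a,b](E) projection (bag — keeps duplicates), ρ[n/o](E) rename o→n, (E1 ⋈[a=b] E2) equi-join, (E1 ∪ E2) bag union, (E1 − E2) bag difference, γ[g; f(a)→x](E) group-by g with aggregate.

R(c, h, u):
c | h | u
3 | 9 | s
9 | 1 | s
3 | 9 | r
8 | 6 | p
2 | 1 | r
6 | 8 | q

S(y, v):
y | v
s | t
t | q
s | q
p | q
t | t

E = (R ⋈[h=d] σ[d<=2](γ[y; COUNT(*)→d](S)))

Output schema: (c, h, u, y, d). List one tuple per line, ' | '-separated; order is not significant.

Subexpression sizes:
  R → 6
  S → 5
  γ[y; COUNT(*)→d](S) → 3
  σ[d<=2](γ[y; COUNT(*)→d](S)) → 3
  (R ⋈[h=d] σ[d<=2](γ[y; COUNT(*)→d](S))) → 2

== RESULT ==
c | h | u | y | d
2 | 1 | r | p | 1
9 | 1 | s | p | 1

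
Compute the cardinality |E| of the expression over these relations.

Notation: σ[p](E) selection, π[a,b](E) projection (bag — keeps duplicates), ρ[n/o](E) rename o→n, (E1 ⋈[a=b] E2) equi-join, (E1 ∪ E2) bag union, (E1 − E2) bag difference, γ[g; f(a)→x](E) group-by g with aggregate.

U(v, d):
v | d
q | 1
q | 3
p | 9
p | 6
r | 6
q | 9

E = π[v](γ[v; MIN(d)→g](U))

Per-node cardinality:
  U → 6
  γ[v; MIN(d)→g](U) → 3
  π[v](γ[v; MIN(d)→g](U)) → 3

|E| = 3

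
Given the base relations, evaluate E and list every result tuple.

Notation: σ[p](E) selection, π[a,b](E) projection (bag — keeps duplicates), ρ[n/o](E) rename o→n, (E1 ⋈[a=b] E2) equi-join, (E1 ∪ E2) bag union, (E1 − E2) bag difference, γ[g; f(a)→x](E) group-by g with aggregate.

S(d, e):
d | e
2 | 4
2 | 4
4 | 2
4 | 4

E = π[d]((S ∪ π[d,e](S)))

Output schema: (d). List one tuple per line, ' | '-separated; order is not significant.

Row counts bottom-up:
  S → 4
  S → 4
  π[d,e](S) → 4
  (S ∪ π[d,e](S)) → 8
  π[d]((S ∪ π[d,e](S))) → 8

== RESULT ==
d
2
2
2
2
4
4
4
4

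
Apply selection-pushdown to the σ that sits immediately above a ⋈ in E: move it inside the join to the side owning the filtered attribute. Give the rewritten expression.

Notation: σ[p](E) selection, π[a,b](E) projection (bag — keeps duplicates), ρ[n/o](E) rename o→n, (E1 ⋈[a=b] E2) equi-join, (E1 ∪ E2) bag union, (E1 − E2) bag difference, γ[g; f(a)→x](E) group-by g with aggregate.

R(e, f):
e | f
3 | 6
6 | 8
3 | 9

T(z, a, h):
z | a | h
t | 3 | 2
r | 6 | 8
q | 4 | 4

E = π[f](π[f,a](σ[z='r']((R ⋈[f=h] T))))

σ filters on z, owned by the right side.
E' = π[f](π[f,a]((R ⋈[f=h] σ[z='r'](T))))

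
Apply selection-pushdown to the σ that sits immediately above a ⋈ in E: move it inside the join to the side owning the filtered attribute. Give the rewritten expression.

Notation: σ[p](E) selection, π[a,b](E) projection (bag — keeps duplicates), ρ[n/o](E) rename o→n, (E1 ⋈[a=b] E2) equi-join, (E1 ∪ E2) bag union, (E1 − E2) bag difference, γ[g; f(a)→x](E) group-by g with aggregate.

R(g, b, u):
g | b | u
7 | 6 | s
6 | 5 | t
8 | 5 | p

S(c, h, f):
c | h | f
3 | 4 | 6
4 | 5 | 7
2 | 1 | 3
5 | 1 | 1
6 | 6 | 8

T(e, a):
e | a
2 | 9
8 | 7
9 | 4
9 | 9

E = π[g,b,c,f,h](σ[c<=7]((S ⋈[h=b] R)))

σ filters on c, owned by the left side.
E' = π[g,b,c,f,h]((σ[c<=7](S) ⋈[h=b] R))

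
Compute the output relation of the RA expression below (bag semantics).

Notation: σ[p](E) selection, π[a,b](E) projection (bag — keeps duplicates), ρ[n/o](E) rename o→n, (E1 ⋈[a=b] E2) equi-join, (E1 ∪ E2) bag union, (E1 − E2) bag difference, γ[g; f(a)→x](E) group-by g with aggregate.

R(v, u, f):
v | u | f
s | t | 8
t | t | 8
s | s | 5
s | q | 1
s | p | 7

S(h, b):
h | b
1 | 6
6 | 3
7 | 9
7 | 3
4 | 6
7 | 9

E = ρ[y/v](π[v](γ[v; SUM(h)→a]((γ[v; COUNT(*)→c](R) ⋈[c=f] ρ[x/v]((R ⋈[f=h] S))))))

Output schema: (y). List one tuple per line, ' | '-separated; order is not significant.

Per-node cardinality:
  R → 5
  γ[v; COUNT(*)→c](R) → 2
  R → 5
  S → 6
  (R ⋈[f=h] S) → 4
  ρ[x/v]((R ⋈[f=h] S)) → 4
  (γ[v; COUNT(*)→c](R) ⋈[c=f] ρ[x/v]((R ⋈[f=h] S))) → 1
  γ[v; SUM(h)→a]((γ[v; COUNT(*)→c](R) ⋈[c=f] ρ[x/v]((R ⋈[f=h] S)))) → 1
  π[v](γ[v; SUM(h)→a]((γ[v; COUNT(*)→c](R) ⋈[c=f] ρ[x/v]((R ⋈[f=h] S))))) → 1
  ρ[y/v](π[v](γ[v; SUM(h)→a]((γ[v; COUNT(*)→c](R) ⋈[c=f] ρ[x/v]((R ⋈[f=h] S)))))) → 1

== RESULT ==
y
t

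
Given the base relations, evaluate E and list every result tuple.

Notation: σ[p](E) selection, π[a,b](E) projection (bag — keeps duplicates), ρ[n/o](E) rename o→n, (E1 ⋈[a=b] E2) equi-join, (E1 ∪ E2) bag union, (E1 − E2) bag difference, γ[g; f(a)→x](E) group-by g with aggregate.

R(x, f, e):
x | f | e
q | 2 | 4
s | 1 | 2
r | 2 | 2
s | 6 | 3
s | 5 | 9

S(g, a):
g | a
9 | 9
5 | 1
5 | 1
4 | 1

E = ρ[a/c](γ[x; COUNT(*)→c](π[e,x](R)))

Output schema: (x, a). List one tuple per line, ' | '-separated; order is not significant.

Per-node cardinality:
  R → 5
  π[e,x](R) → 5
  γ[x; COUNT(*)→c](π[e,x](R)) → 3
  ρ[a/c](γ[x; COUNT(*)→c](π[e,x](R))) → 3

== RESULT ==
x | a
q | 1
r | 1
s | 3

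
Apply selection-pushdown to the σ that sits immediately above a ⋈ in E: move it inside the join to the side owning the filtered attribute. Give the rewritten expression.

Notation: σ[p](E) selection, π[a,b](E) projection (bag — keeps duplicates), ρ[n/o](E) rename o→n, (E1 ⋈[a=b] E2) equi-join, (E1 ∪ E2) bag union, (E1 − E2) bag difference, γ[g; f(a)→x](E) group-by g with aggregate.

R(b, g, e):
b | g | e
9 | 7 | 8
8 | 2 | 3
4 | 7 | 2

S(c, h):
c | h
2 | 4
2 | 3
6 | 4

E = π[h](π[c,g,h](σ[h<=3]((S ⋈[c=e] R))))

σ filters on h, owned by the left side.
E' = π[h](π[c,g,h]((σ[h<=3](S) ⋈[c=e] R)))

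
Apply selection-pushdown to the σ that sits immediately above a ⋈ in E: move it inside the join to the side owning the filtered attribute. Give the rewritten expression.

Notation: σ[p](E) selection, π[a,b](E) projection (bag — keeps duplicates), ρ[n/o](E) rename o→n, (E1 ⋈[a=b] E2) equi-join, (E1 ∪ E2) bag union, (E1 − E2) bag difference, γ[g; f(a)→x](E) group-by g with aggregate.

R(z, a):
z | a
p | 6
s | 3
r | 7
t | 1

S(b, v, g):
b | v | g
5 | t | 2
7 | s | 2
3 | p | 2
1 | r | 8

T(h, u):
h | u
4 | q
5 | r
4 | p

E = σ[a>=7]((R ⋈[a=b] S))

σ filters on a, owned by the left side.
E' = (σ[a>=7](R) ⋈[a=b] S)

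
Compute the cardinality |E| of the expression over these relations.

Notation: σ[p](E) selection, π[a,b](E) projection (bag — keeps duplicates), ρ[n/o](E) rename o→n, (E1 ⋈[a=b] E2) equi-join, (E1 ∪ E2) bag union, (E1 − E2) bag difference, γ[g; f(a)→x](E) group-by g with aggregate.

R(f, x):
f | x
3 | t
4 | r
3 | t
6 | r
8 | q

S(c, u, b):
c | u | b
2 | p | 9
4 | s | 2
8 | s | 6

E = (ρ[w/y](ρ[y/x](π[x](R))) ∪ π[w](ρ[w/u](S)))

Row counts bottom-up:
  R → 5
  π[x](R) → 5
  ρ[y/x](π[x](R)) → 5
  ρ[w/y](ρ[y/x](π[x](R))) → 5
  S → 3
  ρ[w/u](S) → 3
  π[w](ρ[w/u](S)) → 3
  (ρ[w/y](ρ[y/x](π[x](R))) ∪ π[w](ρ[w/u](S))) → 8

|E| = 8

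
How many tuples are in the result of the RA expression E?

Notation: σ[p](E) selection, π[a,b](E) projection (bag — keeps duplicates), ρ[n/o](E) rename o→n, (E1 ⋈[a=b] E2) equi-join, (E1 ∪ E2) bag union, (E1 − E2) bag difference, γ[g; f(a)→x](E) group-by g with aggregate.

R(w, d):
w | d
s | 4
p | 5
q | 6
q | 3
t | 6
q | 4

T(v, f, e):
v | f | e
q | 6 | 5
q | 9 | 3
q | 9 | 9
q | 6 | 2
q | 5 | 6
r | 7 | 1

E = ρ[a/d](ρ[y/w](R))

Row counts bottom-up:
  R → 6
  ρ[y/w](R) → 6
  ρ[a/d](ρ[y/w](R)) → 6

|E| = 6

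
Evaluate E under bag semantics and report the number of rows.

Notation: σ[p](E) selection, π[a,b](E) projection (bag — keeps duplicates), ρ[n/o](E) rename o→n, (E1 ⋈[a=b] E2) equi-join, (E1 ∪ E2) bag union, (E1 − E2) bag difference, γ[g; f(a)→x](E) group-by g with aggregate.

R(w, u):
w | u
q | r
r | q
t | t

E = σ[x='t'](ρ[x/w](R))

Subexpression sizes:
  R → 3
  ρ[x/w](R) → 3
  σ[x='t'](ρ[x/w](R)) → 1

|E| = 1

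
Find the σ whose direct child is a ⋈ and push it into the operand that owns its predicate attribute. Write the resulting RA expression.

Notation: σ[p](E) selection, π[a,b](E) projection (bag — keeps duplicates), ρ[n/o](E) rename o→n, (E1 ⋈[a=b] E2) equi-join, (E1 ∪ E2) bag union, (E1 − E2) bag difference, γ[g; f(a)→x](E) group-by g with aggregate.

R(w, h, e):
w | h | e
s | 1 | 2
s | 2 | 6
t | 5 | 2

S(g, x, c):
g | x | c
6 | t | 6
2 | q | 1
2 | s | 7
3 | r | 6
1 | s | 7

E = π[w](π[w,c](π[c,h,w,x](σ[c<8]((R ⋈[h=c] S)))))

σ filters on c, owned by the right side.
E' = π[w](π[w,c](π[c,h,w,x]((R ⋈[h=c] σ[c<8](S)))))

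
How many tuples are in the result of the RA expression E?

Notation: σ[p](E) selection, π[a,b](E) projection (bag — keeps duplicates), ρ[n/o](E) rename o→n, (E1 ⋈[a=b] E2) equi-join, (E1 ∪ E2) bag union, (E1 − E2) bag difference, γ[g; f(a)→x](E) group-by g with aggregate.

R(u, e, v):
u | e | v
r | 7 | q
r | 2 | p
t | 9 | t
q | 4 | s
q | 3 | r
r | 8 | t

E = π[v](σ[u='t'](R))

Stepwise |·|:
  R → 6
  σ[u='t'](R) → 1
  π[v](σ[u='t'](R)) → 1

|E| = 1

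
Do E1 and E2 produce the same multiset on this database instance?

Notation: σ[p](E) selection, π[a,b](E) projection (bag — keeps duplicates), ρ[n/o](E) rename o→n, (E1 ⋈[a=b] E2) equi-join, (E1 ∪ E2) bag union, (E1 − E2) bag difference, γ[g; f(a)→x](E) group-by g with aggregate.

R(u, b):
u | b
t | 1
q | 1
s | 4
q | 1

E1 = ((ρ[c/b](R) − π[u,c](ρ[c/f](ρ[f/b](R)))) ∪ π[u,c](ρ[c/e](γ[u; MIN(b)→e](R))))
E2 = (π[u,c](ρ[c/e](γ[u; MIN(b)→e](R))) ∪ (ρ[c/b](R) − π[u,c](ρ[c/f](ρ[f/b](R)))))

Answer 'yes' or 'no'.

E1 row counts bottom-up:
  R → 4
  ρ[c/b](R) → 4
  R → 4
  ρ[f/b](R) → 4
  ρ[c/f](ρ[f/b](R)) → 4
  π[u,c](ρ[c/f](ρ[f/b](R))) → 4
  (ρ[c/b](R) − π[u,c](ρ[c/f](ρ[f/b](R)))) → 0
  R → 4
  γ[u; MIN(b)→e](R) → 3
  ρ[c/e](γ[u; MIN(b)→e](R)) → 3
  π[u,c](ρ[c/e](γ[u; MIN(b)→e](R))) → 3
  ((ρ[c/b](R) − π[u,c](ρ[c/f](ρ[f/b](R)))) ∪ π[u,c](ρ[c/e](γ[u; MIN(b)→e](R)))) → 3
E2 row counts bottom-up:
  R → 4
  γ[u; MIN(b)→e](R) → 3
  ρ[c/e](γ[u; MIN(b)→e](R)) → 3
  π[u,c](ρ[c/e](γ[u; MIN(b)→e](R))) → 3
  R → 4
  ρ[c/b](R) → 4
  R → 4
  ρ[f/b](R) → 4
  ρ[c/f](ρ[f/b](R)) → 4
  π[u,c](ρ[c/f](ρ[f/b](R))) → 4
  (ρ[c/b](R) − π[u,c](ρ[c/f](ρ[f/b](R)))) → 0
  (π[u,c](ρ[c/e](γ[u; MIN(b)→e](R))) ∪ (ρ[c/b](R) − π[u,c](ρ[c/f](ρ[f/b](R))))) → 3

E1 and E2 produce the same multiset:
u | c
q | 1
s | 4
t | 1

yes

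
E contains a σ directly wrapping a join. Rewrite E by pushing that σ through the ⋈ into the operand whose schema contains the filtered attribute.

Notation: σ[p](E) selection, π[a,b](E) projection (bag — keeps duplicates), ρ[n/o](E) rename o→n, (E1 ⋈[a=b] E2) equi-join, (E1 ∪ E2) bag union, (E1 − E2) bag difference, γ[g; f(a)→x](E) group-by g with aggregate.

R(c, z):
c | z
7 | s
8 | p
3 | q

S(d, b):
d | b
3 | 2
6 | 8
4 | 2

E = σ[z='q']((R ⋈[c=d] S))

σ filters on z, owned by the left side.
E' = (σ[z='q'](R) ⋈[c=d] S)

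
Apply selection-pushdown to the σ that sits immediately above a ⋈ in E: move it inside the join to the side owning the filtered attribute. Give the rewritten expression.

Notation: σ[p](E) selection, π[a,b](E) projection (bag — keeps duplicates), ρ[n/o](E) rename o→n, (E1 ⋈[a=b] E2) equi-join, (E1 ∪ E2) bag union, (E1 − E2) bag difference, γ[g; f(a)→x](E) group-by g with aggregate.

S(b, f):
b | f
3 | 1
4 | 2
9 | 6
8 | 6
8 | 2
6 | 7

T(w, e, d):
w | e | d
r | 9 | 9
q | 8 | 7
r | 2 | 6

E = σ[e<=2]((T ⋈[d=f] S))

σ filters on e, owned by the left side.
E' = (σ[e<=2](T) ⋈[d=f] S)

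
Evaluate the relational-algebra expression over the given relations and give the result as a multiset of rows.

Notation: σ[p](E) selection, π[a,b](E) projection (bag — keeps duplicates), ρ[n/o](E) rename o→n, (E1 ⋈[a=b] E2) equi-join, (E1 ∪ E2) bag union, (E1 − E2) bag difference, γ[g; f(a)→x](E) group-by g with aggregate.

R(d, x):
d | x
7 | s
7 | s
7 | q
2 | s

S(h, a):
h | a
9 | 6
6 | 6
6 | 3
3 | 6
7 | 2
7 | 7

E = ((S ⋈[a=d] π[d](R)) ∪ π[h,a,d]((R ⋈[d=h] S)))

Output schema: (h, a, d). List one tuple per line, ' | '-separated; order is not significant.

Per-node cardinality:
  S → 6
  R → 4
  π[d](R) → 4
  (S ⋈[a=d] π[d](R)) → 4
  R → 4
  S → 6
  (R ⋈[d=h] S) → 6
  π[h,a,d]((R ⋈[d=h] S)) → 6
  ((S ⋈[a=d] π[d](R)) ∪ π[h,a,d]((R ⋈[d=h] S))) → 10

== RESULT ==
h | a | d
7 | 2 | 2
7 | 2 | 7
7 | 2 | 7
7 | 2 | 7
7 | 7 | 7
7 | 7 | 7
7 | 7 | 7
7 | 7 | 7
7 | 7 | 7
7 | 7 | 7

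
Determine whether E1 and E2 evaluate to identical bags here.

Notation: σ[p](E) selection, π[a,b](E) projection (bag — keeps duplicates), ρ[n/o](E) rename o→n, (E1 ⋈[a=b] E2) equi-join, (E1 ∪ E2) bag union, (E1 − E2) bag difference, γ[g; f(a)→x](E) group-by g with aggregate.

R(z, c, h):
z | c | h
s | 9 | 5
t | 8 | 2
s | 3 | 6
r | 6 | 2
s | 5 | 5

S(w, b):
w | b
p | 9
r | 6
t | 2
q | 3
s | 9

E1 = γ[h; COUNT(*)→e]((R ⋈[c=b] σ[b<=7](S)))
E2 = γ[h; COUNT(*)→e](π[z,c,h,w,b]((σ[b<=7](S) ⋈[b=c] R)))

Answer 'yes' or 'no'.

E1 per-node cardinality:
  R → 5
  S → 5
  σ[b<=7](S) → 3
  (R ⋈[c=b] σ[b<=7](S)) → 2
  γ[h; COUNT(*)→e]((R ⋈[c=b] σ[b<=7](S))) → 2
E2 per-node cardinality:
  S → 5
  σ[b<=7](S) → 3
  R → 5
  (σ[b<=7](S) ⋈[b=c] R) → 2
  π[z,c,h,w,b]((σ[b<=7](S) ⋈[b=c] R)) → 2
  γ[h; COUNT(*)→e](π[z,c,h,w,b]((σ[b<=7](S) ⋈[b=c] R))) → 2

E1 and E2 produce the same multiset:
h | e
2 | 1
6 | 1

yes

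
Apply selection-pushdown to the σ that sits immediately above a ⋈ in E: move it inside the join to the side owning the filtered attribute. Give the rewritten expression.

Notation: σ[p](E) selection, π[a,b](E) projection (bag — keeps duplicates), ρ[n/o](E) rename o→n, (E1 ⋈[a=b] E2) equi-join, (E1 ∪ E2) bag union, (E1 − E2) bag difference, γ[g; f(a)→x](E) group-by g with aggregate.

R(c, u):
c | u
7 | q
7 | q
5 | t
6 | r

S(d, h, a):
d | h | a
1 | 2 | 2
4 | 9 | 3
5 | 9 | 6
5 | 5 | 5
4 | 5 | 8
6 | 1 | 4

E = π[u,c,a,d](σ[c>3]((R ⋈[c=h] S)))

σ filters on c, owned by the left side.
E' = π[u,c,a,d]((σ[c>3](R) ⋈[c=h] S))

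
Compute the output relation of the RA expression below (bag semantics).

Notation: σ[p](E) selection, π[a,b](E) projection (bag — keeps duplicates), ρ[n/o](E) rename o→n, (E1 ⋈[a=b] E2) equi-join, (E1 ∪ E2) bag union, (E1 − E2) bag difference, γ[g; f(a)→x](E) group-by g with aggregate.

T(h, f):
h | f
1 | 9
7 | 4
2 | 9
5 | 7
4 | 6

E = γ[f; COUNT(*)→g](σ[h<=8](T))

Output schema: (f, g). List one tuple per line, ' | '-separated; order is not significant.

Per-node cardinality:
  T → 5
  σ[h<=8](T) → 5
  γ[f; COUNT(*)→g](σ[h<=8](T)) → 4

== RESULT ==
f | g
4 | 1
6 | 1
7 | 1
9 | 2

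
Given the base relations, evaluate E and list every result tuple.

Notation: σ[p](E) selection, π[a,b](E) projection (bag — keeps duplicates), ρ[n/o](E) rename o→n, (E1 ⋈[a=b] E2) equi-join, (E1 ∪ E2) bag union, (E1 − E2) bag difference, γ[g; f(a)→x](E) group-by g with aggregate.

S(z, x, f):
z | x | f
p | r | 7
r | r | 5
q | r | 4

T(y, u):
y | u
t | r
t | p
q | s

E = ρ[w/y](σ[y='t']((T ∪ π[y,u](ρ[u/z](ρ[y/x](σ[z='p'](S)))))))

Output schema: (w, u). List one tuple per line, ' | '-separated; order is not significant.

Stepwise |·|:
  T → 3
  S → 3
  σ[z='p'](S) → 1
  ρ[y/x](σ[z='p'](S)) → 1
  ρ[u/z](ρ[y/x](σ[z='p'](S))) → 1
  π[y,u](ρ[u/z](ρ[y/x](σ[z='p'](S)))) → 1
  (T ∪ π[y,u](ρ[u/z](ρ[y/x](σ[z='p'](S))))) → 4
  σ[y='t']((T ∪ π[y,u](ρ[u/z](ρ[y/x](σ[z='p'](S)))))) → 2
  ρ[w/y](σ[y='t']((T ∪ π[y,u](ρ[u/z](ρ[y/x](σ[z='p'](S))))))) → 2

== RESULT ==
w | u
t | p
t | r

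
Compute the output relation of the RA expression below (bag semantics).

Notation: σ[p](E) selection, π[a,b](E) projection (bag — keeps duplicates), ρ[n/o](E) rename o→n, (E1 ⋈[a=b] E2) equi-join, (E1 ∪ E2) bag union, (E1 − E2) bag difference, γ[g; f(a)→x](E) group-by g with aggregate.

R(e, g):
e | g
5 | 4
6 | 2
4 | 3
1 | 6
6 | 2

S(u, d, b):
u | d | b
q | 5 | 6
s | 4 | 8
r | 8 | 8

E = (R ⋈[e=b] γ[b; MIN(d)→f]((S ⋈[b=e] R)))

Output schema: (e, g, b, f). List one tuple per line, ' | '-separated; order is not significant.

Row counts bottom-up:
  R → 5
  S → 3
  R → 5
  (S ⋈[b=e] R) → 2
  γ[b; MIN(d)→f]((S ⋈[b=e] R)) → 1
  (R ⋈[e=b] γ[b; MIN(d)→f]((S ⋈[b=e] R))) → 2

== RESULT ==
e | g | b | f
6 | 2 | 6 | 5
6 | 2 | 6 | 5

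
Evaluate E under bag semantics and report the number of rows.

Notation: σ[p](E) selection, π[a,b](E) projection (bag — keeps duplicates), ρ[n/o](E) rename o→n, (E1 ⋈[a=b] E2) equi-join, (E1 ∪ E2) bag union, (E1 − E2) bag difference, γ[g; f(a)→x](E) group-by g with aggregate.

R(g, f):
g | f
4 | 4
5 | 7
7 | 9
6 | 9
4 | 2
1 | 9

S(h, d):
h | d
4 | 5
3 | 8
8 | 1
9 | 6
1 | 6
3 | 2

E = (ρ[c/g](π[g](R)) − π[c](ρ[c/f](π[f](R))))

Stepwise |·|:
  R → 6
  π[g](R) → 6
  ρ[c/g](π[g](R)) → 6
  R → 6
  π[f](R) → 6
  ρ[c/f](π[f](R)) → 6
  π[c](ρ[c/f](π[f](R))) → 6
  (ρ[c/g](π[g](R)) − π[c](ρ[c/f](π[f](R)))) → 4

|E| = 4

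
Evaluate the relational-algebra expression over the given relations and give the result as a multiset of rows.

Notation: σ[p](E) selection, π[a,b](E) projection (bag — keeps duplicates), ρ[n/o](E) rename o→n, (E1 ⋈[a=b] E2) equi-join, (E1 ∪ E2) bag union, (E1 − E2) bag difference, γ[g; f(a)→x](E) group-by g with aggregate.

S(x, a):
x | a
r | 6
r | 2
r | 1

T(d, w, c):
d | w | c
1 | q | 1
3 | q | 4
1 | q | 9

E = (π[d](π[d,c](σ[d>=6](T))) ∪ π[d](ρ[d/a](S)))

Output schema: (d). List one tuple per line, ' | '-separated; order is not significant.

Stepwise |·|:
  T → 3
  σ[d>=6](T) → 0
  π[d,c](σ[d>=6](T)) → 0
  π[d](π[d,c](σ[d>=6](T))) → 0
  S → 3
  ρ[d/a](S) → 3
  π[d](ρ[d/a](S)) → 3
  (π[d](π[d,c](σ[d>=6](T))) ∪ π[d](ρ[d/a](S))) → 3

== RESULT ==
d
1
2
6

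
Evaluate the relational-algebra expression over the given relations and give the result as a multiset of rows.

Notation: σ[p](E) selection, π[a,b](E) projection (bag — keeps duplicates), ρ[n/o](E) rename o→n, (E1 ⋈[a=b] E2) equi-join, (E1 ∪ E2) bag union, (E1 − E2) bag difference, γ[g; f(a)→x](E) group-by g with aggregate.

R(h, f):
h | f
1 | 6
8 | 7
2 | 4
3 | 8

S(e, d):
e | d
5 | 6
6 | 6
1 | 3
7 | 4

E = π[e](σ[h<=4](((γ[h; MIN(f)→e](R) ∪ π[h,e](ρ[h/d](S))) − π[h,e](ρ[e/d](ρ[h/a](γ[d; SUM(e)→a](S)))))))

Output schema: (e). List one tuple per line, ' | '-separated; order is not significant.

Stepwise |·|:
  R → 4
  γ[h; MIN(f)→e](R) → 4
  S → 4
  ρ[h/d](S) → 4
  π[h,e](ρ[h/d](S)) → 4
  (γ[h; MIN(f)→e](R) ∪ π[h,e](ρ[h/d](S))) → 8
  S → 4
  γ[d; SUM(e)→a](S) → 3
  ρ[h/a](γ[d; SUM(e)→a](S)) → 3
  ρ[e/d](ρ[h/a](γ[d; SUM(e)→a](S))) → 3
  π[h,e](ρ[e/d](ρ[h/a](γ[d; SUM(e)→a](S)))) → 3
  ((γ[h; MIN(f)→e](R) ∪ π[h,e](ρ[h/d](S))) − π[h,e](ρ[e/d](ρ[h/a](γ[d; SUM(e)→a](S))))) → 8
  σ[h<=4](((γ[h; MIN(f)→e](R) ∪ π[h,e](ρ[h/d](S))) − π[h,e](ρ[e/d](ρ[h/a](γ[d; SUM(e)→a](S)))))) → 5
  π[e](σ[h<=4](((γ[h; MIN(f)→e](R) ∪ π[h,e](ρ[h/d](S))) − π[h,e](ρ[e/d](ρ[h/a](γ[d; SUM(e)→a](S))))))) → 5

== RESULT ==
e
1
4
6
7
8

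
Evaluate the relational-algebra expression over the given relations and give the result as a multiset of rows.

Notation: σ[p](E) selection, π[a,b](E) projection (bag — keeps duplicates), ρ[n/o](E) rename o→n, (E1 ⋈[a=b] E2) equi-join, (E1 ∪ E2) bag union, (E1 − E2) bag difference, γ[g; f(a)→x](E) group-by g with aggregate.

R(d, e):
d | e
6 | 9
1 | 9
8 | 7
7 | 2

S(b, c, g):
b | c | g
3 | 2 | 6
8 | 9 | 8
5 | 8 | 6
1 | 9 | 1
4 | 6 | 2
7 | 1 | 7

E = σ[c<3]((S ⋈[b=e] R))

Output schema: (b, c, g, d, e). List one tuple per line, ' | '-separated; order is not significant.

Subexpression sizes:
  S → 6
  R → 4
  (S ⋈[b=e] R) → 1
  σ[c<3]((S ⋈[b=e] R)) → 1

== RESULT ==
b | c | g | d | e
7 | 1 | 7 | 8 | 7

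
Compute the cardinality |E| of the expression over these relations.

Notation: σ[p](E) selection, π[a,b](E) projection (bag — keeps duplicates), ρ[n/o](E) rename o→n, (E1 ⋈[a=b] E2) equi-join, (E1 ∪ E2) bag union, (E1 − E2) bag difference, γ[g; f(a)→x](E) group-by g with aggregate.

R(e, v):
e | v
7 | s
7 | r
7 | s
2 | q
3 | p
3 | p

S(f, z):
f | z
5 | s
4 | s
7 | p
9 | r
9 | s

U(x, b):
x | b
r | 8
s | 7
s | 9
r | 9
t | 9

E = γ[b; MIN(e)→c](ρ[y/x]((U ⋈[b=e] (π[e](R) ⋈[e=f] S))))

Per-node cardinality:
  U → 5
  R → 6
  π[e](R) → 6
  S → 5
  (π[e](R) ⋈[e=f] S) → 3
  (U ⋈[b=e] (π[e](R) ⋈[e=f] S)) → 3
  ρ[y/x]((U ⋈[b=e] (π[e](R) ⋈[e=f] S))) → 3
  γ[b; MIN(e)→c](ρ[y/x]((U ⋈[b=e] (π[e](R) ⋈[e=f] S)))) → 1

|E| = 1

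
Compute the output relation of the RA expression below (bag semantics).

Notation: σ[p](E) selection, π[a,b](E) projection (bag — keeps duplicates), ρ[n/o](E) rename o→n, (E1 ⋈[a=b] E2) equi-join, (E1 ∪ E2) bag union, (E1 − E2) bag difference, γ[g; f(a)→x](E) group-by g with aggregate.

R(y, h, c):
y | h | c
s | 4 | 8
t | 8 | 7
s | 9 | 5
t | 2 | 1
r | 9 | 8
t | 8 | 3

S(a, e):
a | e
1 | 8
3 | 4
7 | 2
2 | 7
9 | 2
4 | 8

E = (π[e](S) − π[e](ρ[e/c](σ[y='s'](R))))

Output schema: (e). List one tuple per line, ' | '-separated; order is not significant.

Stepwise |·|:
  S → 6
  π[e](S) → 6
  R → 6
  σ[y='s'](R) → 2
  ρ[e/c](σ[y='s'](R)) → 2
  π[e](ρ[e/c](σ[y='s'](R))) → 2
  (π[e](S) − π[e](ρ[e/c](σ[y='s'](R)))) → 5

== RESULT ==
e
2
2
4
7
8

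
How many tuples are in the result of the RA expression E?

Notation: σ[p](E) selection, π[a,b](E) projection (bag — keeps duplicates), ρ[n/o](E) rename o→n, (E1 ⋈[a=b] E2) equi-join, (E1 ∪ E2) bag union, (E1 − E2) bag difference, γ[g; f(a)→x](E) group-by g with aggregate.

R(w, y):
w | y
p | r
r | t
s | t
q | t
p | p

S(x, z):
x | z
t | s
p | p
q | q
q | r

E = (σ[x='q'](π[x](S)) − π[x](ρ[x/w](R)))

Stepwise |·|:
  S → 4
  π[x](S) → 4
  σ[x='q'](π[x](S)) → 2
  R → 5
  ρ[x/w](R) → 5
  π[x](ρ[x/w](R)) → 5
  (σ[x='q'](π[x](S)) − π[x](ρ[x/w](R))) → 1

|E| = 1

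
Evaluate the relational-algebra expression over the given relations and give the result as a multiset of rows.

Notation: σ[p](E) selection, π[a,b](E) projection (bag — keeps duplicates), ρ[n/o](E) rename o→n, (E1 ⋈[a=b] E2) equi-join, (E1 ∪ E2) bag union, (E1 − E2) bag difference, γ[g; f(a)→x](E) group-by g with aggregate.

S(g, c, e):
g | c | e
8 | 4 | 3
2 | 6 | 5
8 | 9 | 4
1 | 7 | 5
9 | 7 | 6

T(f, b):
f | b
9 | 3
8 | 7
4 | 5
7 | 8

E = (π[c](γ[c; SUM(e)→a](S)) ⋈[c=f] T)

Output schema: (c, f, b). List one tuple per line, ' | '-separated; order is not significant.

Per-node cardinality:
  S → 5
  γ[c; SUM(e)→a](S) → 4
  π[c](γ[c; SUM(e)→a](S)) → 4
  T → 4
  (π[c](γ[c; SUM(e)→a](S)) ⋈[c=f] T) → 3

== RESULT ==
c | f | b
4 | 4 | 5
7 | 7 | 8
9 | 9 | 3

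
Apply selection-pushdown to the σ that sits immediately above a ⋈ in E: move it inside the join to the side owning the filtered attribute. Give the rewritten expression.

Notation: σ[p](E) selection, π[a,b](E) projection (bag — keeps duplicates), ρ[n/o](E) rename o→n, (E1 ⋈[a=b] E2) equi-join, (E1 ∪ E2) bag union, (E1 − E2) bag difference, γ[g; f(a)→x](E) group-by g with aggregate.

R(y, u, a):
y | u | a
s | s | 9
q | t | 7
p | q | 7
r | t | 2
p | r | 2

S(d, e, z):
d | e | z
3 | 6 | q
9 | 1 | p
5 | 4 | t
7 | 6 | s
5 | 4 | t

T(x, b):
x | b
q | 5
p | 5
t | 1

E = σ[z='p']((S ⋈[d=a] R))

σ filters on z, owned by the left side.
E' = (σ[z='p'](S) ⋈[d=a] R)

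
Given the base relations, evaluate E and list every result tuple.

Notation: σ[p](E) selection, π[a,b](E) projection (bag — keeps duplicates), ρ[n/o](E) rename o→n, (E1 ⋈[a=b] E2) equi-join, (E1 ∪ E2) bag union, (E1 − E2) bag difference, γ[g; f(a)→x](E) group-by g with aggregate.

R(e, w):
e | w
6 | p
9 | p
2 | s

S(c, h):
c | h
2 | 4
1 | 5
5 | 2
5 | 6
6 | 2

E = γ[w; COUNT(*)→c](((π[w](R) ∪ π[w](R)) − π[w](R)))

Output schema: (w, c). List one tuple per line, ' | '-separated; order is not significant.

Stepwise |·|:
  R → 3
  π[w](R) → 3
  R → 3
  π[w](R) → 3
  (π[w](R) ∪ π[w](R)) → 6
  R → 3
  π[w](R) → 3
  ((π[w](R) ∪ π[w](R)) − π[w](R)) → 3
  γ[w; COUNT(*)→c](((π[w](R) ∪ π[w](R)) − π[w](R))) → 2

== RESULT ==
w | c
p | 2
s | 1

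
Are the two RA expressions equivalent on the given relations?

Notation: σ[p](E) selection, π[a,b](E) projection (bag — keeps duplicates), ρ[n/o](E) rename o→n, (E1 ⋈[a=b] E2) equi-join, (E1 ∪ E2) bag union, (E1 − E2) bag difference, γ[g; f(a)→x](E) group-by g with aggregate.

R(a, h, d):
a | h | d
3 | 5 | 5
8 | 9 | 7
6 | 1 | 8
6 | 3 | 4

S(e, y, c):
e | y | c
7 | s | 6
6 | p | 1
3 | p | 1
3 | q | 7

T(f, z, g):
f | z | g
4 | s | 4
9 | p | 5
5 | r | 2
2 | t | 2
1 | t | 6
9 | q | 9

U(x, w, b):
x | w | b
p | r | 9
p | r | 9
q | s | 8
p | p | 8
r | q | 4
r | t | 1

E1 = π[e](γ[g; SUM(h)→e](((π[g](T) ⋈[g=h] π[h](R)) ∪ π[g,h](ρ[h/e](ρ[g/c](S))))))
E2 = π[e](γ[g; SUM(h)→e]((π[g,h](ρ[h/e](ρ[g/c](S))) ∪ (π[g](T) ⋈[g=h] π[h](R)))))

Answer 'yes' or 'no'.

E1 row counts bottom-up:
  T → 6
  π[g](T) → 6
  R → 4
  π[h](R) → 4
  (π[g](T) ⋈[g=h] π[h](R)) → 2
  S → 4
  ρ[g/c](S) → 4
  ρ[h/e](ρ[g/c](S)) → 4
  π[g,h](ρ[h/e](ρ[g/c](S))) → 4
  ((π[g](T) ⋈[g=h] π[h](R)) ∪ π[g,h](ρ[h/e](ρ[g/c](S)))) → 6
  γ[g; SUM(h)→e](((π[g](T) ⋈[g=h] π[h](R)) ∪ π[g,h](ρ[h/e](ρ[g/c](S))))) → 5
  π[e](γ[g; SUM(h)→e](((π[g](T) ⋈[g=h] π[h](R)) ∪ π[g,h](ρ[h/e](ρ[g/c](S)))))) → 5
E2 row counts bottom-up:
  S → 4
  ρ[g/c](S) → 4
  ρ[h/e](ρ[g/c](S)) → 4
  π[g,h](ρ[h/e](ρ[g/c](S))) → 4
  T → 6
  π[g](T) → 6
  R → 4
  π[h](R) → 4
  (π[g](T) ⋈[g=h] π[h](R)) → 2
  (π[g,h](ρ[h/e](ρ[g/c](S))) ∪ (π[g](T) ⋈[g=h] π[h](R))) → 6
  γ[g; SUM(h)→e]((π[g,h](ρ[h/e](ρ[g/c](S))) ∪ (π[g](T) ⋈[g=h] π[h](R)))) → 5
  π[e](γ[g; SUM(h)→e]((π[g,h](ρ[h/e](ρ[g/c](S))) ∪ (π[g](T) ⋈[g=h] π[h](R))))) → 5

E1 and E2 produce the same multiset:
e
3
5
7
9
9

yes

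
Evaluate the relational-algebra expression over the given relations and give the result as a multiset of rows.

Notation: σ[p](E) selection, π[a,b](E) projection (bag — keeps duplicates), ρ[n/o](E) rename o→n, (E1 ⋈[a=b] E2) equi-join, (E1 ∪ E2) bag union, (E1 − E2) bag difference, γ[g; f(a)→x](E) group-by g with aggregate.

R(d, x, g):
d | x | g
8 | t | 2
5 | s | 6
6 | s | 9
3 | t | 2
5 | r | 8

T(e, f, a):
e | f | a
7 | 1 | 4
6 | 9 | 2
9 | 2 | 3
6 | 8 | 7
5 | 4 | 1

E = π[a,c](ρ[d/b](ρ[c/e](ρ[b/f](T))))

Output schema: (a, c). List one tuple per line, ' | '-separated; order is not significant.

Subexpression sizes:
  T → 5
  ρ[b/f](T) → 5
  ρ[c/e](ρ[b/f](T)) → 5
  ρ[d/b](ρ[c/e](ρ[b/f](T))) → 5
  π[a,c](ρ[d/b](ρ[c/e](ρ[b/f](T)))) → 5

== RESULT ==
a | c
1 | 5
2 | 6
3 | 9
4 | 7
7 | 6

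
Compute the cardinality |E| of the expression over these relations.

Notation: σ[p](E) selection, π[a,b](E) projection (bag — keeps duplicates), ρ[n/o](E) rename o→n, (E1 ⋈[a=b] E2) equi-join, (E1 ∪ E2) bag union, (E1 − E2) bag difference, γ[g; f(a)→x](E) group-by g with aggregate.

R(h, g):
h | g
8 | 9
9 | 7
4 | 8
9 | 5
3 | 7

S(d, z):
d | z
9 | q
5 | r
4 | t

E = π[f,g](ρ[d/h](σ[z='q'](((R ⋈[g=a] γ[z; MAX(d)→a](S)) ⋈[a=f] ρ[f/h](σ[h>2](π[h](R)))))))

Stepwise |·|:
  R → 5
  S → 3
  γ[z; MAX(d)→a](S) → 3
  (R ⋈[g=a] γ[z; MAX(d)→a](S)) → 2
  R → 5
  π[h](R) → 5
  σ[h>2](π[h](R)) → 5
  ρ[f/h](σ[h>2](π[h](R))) → 5
  ((R ⋈[g=a] γ[z; MAX(d)→a](S)) ⋈[a=f] ρ[f/h](σ[h>2](π[h](R)))) → 2
  σ[z='q'](((R ⋈[g=a] γ[z; MAX(d)→a](S)) ⋈[a=f] ρ[f/h](σ[h>2](π[h](R))))) → 2
  ρ[d/h](σ[z='q'](((R ⋈[g=a] γ[z; MAX(d)→a](S)) ⋈[a=f] ρ[f/h](σ[h>2](π[h](R)))))) → 2
  π[f,g](ρ[d/h](σ[z='q'](((R ⋈[g=a] γ[z; MAX(d)→a](S)) ⋈[a=f] ρ[f/h](σ[h>2](π[h](R))))))) → 2

|E| = 2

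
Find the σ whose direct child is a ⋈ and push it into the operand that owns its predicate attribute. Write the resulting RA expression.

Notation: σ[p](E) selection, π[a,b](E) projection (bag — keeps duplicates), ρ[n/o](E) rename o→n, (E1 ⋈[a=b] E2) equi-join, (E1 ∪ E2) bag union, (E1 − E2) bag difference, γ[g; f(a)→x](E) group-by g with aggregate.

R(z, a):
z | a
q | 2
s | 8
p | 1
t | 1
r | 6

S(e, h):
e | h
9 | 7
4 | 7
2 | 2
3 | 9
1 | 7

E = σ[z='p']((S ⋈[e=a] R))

σ filters on z, owned by the right side.
E' = (S ⋈[e=a] σ[z='p'](R))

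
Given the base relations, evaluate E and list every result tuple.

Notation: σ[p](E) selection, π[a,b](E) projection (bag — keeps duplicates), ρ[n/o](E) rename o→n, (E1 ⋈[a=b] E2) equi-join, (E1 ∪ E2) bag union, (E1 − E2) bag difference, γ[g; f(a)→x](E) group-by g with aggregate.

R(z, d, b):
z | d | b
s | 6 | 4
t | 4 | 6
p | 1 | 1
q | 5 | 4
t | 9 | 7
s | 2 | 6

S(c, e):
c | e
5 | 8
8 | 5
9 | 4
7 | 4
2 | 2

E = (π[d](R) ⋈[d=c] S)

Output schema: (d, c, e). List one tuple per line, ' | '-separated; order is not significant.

Row counts bottom-up:
  R → 6
  π[d](R) → 6
  S → 5
  (π[d](R) ⋈[d=c] S) → 3

== RESULT ==
d | c | e
2 | 2 | 2
5 | 5 | 8
9 | 9 | 4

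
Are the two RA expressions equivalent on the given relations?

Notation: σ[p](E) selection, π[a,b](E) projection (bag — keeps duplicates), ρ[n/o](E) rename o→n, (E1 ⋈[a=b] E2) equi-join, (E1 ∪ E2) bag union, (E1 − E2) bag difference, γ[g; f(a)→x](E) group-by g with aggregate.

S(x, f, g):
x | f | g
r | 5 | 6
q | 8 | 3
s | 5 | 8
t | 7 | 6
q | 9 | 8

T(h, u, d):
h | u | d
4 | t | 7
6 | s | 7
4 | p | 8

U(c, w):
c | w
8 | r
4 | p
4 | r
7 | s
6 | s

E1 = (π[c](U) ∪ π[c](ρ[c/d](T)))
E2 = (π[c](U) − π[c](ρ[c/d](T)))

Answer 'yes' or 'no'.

E1 subexpression sizes:
  U → 5
  π[c](U) → 5
  T → 3
  ρ[c/d](T) → 3
  π[c](ρ[c/d](T)) → 3
  (π[c](U) ∪ π[c](ρ[c/d](T))) → 8
E2 subexpression sizes:
  U → 5
  π[c](U) → 5
  T → 3
  ρ[c/d](T) → 3
  π[c](ρ[c/d](T)) → 3
  (π[c](U) − π[c](ρ[c/d](T))) → 3

E1 result:
c
4
4
6
7
7
7
8
8
E2 result:
c
4
4
6
Witness: (7,) appears 3× in E1 but 0× in E2.

no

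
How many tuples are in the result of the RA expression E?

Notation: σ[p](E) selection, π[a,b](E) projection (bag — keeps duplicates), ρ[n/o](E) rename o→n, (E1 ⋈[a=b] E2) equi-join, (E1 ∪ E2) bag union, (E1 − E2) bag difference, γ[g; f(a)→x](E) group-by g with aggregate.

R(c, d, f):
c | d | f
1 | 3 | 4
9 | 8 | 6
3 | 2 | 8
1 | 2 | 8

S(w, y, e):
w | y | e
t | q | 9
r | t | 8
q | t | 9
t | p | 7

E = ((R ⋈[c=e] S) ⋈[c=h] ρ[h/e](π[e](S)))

Per-node cardinality:
  R → 4
  S → 4
  (R ⋈[c=e] S) → 2
  S → 4
  π[e](S) → 4
  ρ[h/e](π[e](S)) → 4
  ((R ⋈[c=e] S) ⋈[c=h] ρ[h/e](π[e](S))) → 4

|E| = 4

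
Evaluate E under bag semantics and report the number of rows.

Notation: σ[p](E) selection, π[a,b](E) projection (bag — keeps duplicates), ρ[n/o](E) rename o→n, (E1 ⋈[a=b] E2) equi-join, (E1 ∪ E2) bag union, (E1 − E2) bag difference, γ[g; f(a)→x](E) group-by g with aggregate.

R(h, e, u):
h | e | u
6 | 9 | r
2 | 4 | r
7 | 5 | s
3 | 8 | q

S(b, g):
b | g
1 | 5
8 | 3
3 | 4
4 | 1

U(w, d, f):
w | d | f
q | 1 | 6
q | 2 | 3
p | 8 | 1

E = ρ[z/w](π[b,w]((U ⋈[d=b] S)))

Per-node cardinality:
  U → 3
  S → 4
  (U ⋈[d=b] S) → 2
  π[b,w]((U ⋈[d=b] S)) → 2
  ρ[z/w](π[b,w]((U ⋈[d=b] S))) → 2

|E| = 2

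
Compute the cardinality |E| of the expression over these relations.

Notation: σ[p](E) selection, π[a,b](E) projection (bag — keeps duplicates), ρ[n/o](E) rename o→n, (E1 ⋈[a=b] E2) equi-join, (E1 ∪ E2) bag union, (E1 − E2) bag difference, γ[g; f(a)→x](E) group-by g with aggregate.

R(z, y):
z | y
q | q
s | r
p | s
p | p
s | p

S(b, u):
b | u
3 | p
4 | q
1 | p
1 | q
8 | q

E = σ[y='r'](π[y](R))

Subexpression sizes:
  R → 5
  π[y](R) → 5
  σ[y='r'](π[y](R)) → 1

|E| = 1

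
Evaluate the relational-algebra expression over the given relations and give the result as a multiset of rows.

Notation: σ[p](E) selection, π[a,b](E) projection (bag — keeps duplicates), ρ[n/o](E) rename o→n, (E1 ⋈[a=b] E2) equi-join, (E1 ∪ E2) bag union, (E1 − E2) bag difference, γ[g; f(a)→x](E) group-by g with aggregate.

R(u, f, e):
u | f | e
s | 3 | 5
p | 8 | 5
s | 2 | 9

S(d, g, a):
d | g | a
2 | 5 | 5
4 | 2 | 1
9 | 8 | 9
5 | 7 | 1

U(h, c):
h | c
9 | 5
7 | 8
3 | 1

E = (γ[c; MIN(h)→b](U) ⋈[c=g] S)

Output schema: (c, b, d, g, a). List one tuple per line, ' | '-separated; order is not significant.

Row counts bottom-up:
  U → 3
  γ[c; MIN(h)→b](U) → 3
  S → 4
  (γ[c; MIN(h)→b](U) ⋈[c=g] S) → 2

== RESULT ==
c | b | d | g | a
5 | 9 | 2 | 5 | 5
8 | 7 | 9 | 8 | 9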